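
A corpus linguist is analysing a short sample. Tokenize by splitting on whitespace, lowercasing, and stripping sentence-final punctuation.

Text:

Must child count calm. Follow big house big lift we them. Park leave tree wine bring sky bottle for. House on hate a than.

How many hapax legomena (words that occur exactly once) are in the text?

20

Frequencies: big:2, house:2, must:1, child:1, count:1, calm:1, follow:1, lift:1, we:1, them:1, park:1, leave:1, tree:1, wine:1, bring:1, sky:1, bottle:1, for:1, on:1, hate:1, … (2 more, each freq 1)
Hapax (freq=1): a, bottle, bring, calm, child, count, follow, for, hate, leave, lift, must, on, park, sky, than, them, tree, we, wine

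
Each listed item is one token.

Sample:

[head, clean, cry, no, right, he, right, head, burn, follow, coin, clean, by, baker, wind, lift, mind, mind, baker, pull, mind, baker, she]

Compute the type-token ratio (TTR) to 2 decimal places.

0.70

N = 23 tokens, V = 16 types.
TTR = V / N = 16 / 23 = 0.70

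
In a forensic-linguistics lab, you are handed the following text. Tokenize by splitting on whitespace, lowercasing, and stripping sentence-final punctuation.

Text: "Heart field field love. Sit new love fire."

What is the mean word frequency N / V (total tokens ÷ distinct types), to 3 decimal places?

N = 8 tokens, V = 6 types.
Mean frequency = N / V = 8 / 6 = 1.333

1.333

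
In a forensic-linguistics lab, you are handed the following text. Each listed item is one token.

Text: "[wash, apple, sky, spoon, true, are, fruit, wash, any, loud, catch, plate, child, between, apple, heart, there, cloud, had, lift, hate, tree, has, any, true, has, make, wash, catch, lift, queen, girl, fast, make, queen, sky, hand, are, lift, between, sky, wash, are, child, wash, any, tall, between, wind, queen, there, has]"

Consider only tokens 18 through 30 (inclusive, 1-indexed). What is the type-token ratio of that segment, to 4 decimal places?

Segment tokens 18–30: cloud, had, lift, hate, tree, has, any, true, has, make, wash, catch, lift
Segment N = 13, segment V = 11.
TTR = 11 / 13 = 0.8462

0.8462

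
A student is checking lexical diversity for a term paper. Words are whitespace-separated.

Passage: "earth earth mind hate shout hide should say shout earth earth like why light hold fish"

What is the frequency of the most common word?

Frequencies: earth:4, shout:2, mind:1, hate:1, hide:1, should:1, say:1, like:1, why:1, light:1, hold:1, fish:1
Most common: 'earth' with frequency 4.

4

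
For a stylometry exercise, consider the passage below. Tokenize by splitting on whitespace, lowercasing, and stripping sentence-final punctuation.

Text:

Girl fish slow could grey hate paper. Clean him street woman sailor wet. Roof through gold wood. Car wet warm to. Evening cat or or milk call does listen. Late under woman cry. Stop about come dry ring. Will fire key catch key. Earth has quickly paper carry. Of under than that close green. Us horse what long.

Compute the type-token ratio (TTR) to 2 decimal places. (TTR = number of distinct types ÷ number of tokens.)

N = 58 tokens, V = 52 types.
TTR = V / N = 52 / 58 = 0.90

0.90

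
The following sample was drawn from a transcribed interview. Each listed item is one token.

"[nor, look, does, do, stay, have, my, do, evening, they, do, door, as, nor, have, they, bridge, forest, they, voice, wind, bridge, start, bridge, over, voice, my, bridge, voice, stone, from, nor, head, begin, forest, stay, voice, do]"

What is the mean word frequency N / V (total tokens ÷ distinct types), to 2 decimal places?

1.81

N = 38 tokens, V = 21 types.
Mean frequency = N / V = 38 / 21 = 1.81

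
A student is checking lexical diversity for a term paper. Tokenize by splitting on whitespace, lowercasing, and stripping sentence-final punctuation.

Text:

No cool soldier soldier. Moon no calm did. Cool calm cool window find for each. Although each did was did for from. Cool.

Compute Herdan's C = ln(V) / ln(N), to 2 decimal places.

N = 23, V = 13.
ln(V) = 2.564949, ln(N) = 3.135494
C = 2.564949 / 3.135494 = 0.82

0.82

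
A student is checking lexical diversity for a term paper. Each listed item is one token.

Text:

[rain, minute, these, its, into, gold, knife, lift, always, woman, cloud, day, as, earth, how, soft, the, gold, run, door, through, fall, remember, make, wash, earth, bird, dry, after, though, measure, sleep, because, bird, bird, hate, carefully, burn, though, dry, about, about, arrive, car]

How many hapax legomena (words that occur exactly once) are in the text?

Frequencies: bird:3, gold:2, earth:2, dry:2, though:2, about:2, rain:1, minute:1, these:1, its:1, into:1, knife:1, lift:1, always:1, woman:1, cloud:1, day:1, as:1, how:1, soft:1, … (17 more, each freq 1)
Hapax (freq=1): after, always, arrive, as, because, burn, car, carefully, cloud, day, door, fall, hate, how, into, its, knife, lift, make, measure, minute, rain, remember, run, sleep, soft, the, these, through, wash, woman

31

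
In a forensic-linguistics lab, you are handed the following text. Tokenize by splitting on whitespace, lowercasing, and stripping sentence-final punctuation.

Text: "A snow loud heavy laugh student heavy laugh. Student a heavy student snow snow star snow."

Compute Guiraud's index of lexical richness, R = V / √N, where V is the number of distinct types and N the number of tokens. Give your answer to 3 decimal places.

N = 16, V = 7.
√N = 4.000000
R = 7 / 4.000000 = 1.750

1.750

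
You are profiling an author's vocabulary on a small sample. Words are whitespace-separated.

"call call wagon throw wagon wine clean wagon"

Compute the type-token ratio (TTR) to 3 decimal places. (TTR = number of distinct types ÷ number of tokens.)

0.625

N = 8 tokens, V = 5 types.
TTR = V / N = 5 / 8 = 0.625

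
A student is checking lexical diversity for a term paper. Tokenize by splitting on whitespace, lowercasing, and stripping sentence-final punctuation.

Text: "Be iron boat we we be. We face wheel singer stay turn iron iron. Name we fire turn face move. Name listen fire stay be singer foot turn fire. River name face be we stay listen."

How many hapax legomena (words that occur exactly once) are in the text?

5

Frequencies: we:5, be:4, iron:3, face:3, stay:3, turn:3, name:3, fire:3, singer:2, listen:2, boat:1, wheel:1, move:1, foot:1, river:1
Hapax (freq=1): boat, foot, move, river, wheel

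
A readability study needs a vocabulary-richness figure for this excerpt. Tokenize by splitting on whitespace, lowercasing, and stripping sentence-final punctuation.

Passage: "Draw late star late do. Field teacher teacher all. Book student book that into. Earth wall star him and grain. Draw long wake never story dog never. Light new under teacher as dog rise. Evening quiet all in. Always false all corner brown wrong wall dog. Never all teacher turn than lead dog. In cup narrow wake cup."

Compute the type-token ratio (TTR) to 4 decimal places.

N = 58 tokens, V = 39 types.
TTR = V / N = 39 / 58 = 0.6724

0.6724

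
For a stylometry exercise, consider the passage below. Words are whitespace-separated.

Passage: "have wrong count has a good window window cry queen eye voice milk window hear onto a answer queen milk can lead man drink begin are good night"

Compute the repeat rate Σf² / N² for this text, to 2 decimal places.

0.05

Frequencies: window:3, a:2, good:2, queen:2, milk:2, have:1, wrong:1, count:1, has:1, cry:1, eye:1, voice:1, hear:1, onto:1, answer:1, can:1, lead:1, man:1, drink:1, begin:1, … (2 more, each freq 1)
Σf² = 42; N² = 784
Repeat rate = 42 / 784 = 0.05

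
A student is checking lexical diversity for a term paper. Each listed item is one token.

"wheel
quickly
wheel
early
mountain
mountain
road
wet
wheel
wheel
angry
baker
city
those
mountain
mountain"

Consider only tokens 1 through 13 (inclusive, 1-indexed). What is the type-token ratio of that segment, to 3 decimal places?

Segment tokens 1–13: wheel, quickly, wheel, early, mountain, mountain, road, wet, wheel, wheel, angry, baker, city
Segment N = 13, segment V = 9.
TTR = 9 / 13 = 0.692

0.692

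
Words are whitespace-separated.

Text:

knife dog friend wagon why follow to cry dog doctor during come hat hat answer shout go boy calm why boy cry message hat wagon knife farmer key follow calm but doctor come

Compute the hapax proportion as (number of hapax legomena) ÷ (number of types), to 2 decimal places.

Frequencies: hat:3, knife:2, dog:2, wagon:2, why:2, follow:2, cry:2, doctor:2, come:2, boy:2, calm:2, friend:1, to:1, during:1, answer:1, shout:1, go:1, message:1, farmer:1, key:1, … (1 more, each freq 1)
Hapax count = 10; type count = 21.
Ratio = 10 / 21 = 0.48

0.48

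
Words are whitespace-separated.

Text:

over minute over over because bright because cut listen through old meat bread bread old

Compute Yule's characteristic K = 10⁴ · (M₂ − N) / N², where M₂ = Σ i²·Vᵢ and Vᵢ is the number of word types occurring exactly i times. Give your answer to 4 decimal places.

Frequencies: over:3, because:2, old:2, bread:2, minute:1, bright:1, cut:1, listen:1, through:1, meat:1
N = 15. Frequency spectrum: V_1=6, V_2=3, V_3=1
M₂ = 1²·6 + 2²·3 + 3²·1 = 27
K = 10000 × (27 − 15) / 15² = 533.3333

533.3333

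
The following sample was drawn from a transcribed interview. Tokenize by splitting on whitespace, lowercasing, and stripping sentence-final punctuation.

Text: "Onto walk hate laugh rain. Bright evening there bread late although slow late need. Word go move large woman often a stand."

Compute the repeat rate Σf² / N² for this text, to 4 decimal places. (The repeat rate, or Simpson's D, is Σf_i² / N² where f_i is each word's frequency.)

0.0496

Frequencies: late:2, onto:1, walk:1, hate:1, laugh:1, rain:1, bright:1, evening:1, there:1, bread:1, although:1, slow:1, need:1, word:1, go:1, move:1, large:1, woman:1, often:1, a:1, … (1 more, each freq 1)
Σf² = 24; N² = 484
Repeat rate = 24 / 484 = 0.0496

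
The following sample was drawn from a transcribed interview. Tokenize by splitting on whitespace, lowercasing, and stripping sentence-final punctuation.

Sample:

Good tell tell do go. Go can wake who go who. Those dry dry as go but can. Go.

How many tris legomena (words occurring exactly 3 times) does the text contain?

0

Frequencies: go:5, tell:2, can:2, who:2, dry:2, good:1, do:1, wake:1, those:1, as:1, but:1
Words with frequency 3: (none)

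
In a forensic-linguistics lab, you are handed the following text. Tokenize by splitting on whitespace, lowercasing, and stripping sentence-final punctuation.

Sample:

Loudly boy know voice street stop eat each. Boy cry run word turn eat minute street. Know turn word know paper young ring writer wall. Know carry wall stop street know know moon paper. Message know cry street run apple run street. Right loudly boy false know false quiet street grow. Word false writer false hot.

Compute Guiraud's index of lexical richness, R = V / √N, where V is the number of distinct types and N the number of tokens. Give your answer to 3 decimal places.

3.608

N = 56, V = 27.
√N = 7.483315
R = 27 / 7.483315 = 3.608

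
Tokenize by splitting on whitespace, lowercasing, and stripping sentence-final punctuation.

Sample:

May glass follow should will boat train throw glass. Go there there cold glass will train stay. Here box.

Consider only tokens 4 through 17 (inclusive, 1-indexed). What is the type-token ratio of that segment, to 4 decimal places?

0.7143

Segment tokens 4–17: should, will, boat, train, throw, glass, go, there, there, cold, glass, will, train, stay
Segment N = 14, segment V = 10.
TTR = 10 / 14 = 0.7143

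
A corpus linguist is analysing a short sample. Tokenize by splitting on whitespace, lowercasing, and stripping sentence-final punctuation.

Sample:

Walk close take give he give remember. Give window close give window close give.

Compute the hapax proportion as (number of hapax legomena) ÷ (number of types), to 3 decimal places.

0.571

Frequencies: give:5, close:3, window:2, walk:1, take:1, he:1, remember:1
Hapax count = 4; type count = 7.
Ratio = 4 / 7 = 0.571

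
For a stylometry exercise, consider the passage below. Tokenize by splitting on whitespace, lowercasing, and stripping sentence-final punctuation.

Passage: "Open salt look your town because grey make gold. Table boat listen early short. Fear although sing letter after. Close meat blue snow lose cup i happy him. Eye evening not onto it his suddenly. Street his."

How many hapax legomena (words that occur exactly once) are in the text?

Frequencies: his:2, open:1, salt:1, look:1, your:1, town:1, because:1, grey:1, make:1, gold:1, table:1, boat:1, listen:1, early:1, short:1, fear:1, although:1, sing:1, letter:1, after:1, … (16 more, each freq 1)
Hapax (freq=1): after, although, because, blue, boat, close, cup, early, evening, eye, fear, gold, grey, happy, him, i, it, letter, listen, look, lose, make, meat, not, onto, open, salt, short, sing, snow, street, suddenly, table, town, your

35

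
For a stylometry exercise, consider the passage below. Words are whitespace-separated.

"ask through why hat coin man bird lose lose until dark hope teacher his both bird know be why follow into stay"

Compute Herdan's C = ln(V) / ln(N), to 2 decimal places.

0.95

N = 22, V = 19.
ln(V) = 2.944439, ln(N) = 3.091042
C = 2.944439 / 3.091042 = 0.95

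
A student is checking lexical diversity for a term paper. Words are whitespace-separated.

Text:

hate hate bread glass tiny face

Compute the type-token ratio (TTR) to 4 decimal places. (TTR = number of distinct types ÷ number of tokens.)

0.8333

N = 6 tokens, V = 5 types.
TTR = V / N = 5 / 6 = 0.8333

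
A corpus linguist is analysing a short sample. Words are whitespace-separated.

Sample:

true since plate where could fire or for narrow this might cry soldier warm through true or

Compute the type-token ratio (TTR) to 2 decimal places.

0.88

N = 17 tokens, V = 15 types.
TTR = V / N = 15 / 17 = 0.88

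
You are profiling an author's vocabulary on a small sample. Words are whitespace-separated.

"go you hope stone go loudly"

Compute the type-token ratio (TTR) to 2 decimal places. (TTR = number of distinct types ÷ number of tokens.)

0.83

N = 6 tokens, V = 5 types.
TTR = V / N = 5 / 6 = 0.83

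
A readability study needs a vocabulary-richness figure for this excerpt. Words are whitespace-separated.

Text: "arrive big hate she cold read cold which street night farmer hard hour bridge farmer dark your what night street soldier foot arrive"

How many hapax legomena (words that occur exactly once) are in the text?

13

Frequencies: arrive:2, cold:2, street:2, night:2, farmer:2, big:1, hate:1, she:1, read:1, which:1, hard:1, hour:1, bridge:1, dark:1, your:1, what:1, soldier:1, foot:1
Hapax (freq=1): big, bridge, dark, foot, hard, hate, hour, read, she, soldier, what, which, your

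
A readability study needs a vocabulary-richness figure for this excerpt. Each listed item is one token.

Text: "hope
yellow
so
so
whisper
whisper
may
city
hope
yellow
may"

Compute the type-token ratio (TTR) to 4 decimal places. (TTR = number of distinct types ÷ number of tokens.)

N = 11 tokens, V = 6 types.
TTR = V / N = 6 / 11 = 0.5455

0.5455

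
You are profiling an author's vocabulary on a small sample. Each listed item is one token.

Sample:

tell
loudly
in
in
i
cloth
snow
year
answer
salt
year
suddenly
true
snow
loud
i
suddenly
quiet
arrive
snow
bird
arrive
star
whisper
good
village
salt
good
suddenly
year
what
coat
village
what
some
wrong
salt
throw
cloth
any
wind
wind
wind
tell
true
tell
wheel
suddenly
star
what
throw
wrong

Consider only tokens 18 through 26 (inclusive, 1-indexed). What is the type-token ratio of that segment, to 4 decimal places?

0.8889

Segment tokens 18–26: quiet, arrive, snow, bird, arrive, star, whisper, good, village
Segment N = 9, segment V = 8.
TTR = 8 / 9 = 0.8889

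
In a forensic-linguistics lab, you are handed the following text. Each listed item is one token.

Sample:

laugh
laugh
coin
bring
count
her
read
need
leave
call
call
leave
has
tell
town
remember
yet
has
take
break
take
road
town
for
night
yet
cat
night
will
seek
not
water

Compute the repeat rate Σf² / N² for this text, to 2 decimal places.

0.05

Frequencies: laugh:2, leave:2, call:2, has:2, town:2, yet:2, take:2, night:2, coin:1, bring:1, count:1, her:1, read:1, need:1, tell:1, remember:1, break:1, road:1, for:1, cat:1, … (4 more, each freq 1)
Σf² = 48; N² = 1024
Repeat rate = 48 / 1024 = 0.05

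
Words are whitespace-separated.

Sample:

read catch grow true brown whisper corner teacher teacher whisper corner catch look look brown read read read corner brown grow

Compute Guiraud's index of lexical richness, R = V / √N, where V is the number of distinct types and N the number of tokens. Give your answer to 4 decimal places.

1.9640

N = 21, V = 9.
√N = 4.582576
R = 9 / 4.582576 = 1.9640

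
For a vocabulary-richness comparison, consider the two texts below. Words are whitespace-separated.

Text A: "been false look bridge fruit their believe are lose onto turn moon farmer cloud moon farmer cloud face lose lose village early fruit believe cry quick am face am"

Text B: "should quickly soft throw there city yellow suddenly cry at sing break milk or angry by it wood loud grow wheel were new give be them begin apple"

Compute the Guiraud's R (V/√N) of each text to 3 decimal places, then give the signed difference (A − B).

-1.578

A: V=20, N=29, R=3.714
B: V=28, N=28, R=5.292
Difference = 3.714 − 5.292 = -1.578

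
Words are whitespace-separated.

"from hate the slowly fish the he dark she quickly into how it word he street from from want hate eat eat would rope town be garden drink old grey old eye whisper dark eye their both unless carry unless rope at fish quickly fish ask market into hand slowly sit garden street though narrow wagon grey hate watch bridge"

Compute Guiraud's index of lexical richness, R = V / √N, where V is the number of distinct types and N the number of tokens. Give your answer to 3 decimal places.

N = 60, V = 40.
√N = 7.745967
R = 40 / 7.745967 = 5.164

5.164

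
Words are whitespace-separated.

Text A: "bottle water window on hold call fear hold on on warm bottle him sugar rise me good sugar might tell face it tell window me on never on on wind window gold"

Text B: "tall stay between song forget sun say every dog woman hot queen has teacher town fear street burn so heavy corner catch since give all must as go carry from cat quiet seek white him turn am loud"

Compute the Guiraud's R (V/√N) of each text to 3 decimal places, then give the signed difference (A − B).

-2.628

A: V=20, N=32, R=3.536
B: V=38, N=38, R=6.164
Difference = 3.536 − 6.164 = -2.628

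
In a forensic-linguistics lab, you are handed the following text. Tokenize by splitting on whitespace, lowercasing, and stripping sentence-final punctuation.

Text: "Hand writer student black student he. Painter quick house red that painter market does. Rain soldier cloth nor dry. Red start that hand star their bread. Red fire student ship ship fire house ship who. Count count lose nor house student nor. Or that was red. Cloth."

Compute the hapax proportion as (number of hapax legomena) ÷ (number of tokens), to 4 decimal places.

Frequencies: student:4, red:4, house:3, that:3, nor:3, ship:3, hand:2, painter:2, cloth:2, fire:2, count:2, writer:1, black:1, he:1, quick:1, market:1, does:1, rain:1, soldier:1, dry:1, … (8 more, each freq 1)
Hapax count = 17; token count = 47.
Ratio = 17 / 47 = 0.3617

0.3617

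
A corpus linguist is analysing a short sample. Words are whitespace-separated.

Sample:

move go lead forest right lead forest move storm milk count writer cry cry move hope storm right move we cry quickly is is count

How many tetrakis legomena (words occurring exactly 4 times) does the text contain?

Frequencies: move:4, cry:3, lead:2, forest:2, right:2, storm:2, count:2, is:2, go:1, milk:1, writer:1, hope:1, we:1, quickly:1
Words with frequency 4: move

1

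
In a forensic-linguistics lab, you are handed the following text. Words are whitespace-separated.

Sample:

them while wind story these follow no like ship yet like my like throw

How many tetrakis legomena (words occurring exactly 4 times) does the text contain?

Frequencies: like:3, them:1, while:1, wind:1, story:1, these:1, follow:1, no:1, ship:1, yet:1, my:1, throw:1
Words with frequency 4: (none)

0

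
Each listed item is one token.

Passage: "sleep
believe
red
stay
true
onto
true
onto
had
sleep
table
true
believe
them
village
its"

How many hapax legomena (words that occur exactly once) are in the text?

7

Frequencies: true:3, sleep:2, believe:2, onto:2, red:1, stay:1, had:1, table:1, them:1, village:1, its:1
Hapax (freq=1): had, its, red, stay, table, them, village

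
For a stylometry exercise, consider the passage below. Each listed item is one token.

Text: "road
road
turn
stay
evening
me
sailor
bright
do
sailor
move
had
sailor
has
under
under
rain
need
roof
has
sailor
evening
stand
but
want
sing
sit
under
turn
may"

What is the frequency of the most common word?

Frequencies: sailor:4, under:3, road:2, turn:2, evening:2, has:2, stay:1, me:1, bright:1, do:1, move:1, had:1, rain:1, need:1, roof:1, stand:1, but:1, want:1, sing:1, sit:1, … (1 more, each freq 1)
Most common: 'sailor' with frequency 4.

4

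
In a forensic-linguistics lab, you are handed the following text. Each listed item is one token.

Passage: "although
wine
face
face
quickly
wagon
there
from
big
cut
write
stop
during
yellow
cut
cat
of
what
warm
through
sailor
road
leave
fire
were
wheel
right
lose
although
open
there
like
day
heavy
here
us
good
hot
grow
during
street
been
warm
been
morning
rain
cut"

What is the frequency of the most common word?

3

Frequencies: cut:3, although:2, face:2, there:2, during:2, warm:2, been:2, wine:1, quickly:1, wagon:1, from:1, big:1, write:1, stop:1, yellow:1, cat:1, of:1, what:1, through:1, sailor:1, … (19 more, each freq 1)
Most common: 'cut' with frequency 3.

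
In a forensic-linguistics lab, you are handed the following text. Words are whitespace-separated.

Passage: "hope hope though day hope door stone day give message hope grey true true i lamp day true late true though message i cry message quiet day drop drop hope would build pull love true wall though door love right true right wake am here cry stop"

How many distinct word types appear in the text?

Distinct types: {am, build, cry, day, door, drop, give, grey, here, hope, i, lamp, late, love, message, pull, quiet, right, stone, stop, though, true, wake, wall, would}
V = 25

25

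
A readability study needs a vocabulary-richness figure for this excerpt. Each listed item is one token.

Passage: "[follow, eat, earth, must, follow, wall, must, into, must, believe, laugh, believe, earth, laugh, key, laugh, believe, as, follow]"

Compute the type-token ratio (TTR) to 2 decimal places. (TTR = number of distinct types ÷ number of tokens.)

N = 19 tokens, V = 10 types.
TTR = V / N = 10 / 19 = 0.53

0.53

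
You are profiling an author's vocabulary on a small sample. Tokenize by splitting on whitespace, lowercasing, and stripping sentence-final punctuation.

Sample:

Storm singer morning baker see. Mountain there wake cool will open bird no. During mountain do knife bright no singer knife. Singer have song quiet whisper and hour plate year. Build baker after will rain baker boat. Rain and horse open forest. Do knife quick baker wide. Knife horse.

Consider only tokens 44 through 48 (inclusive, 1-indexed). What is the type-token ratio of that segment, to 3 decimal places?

0.800

Segment tokens 44–48: knife, quick, baker, wide, knife
Segment N = 5, segment V = 4.
TTR = 4 / 5 = 0.800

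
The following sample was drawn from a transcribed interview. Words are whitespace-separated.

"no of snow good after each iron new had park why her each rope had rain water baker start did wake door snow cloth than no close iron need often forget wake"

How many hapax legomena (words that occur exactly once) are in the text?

20

Frequencies: no:2, snow:2, each:2, iron:2, had:2, wake:2, of:1, good:1, after:1, new:1, park:1, why:1, her:1, rope:1, rain:1, water:1, baker:1, start:1, did:1, door:1, … (6 more, each freq 1)
Hapax (freq=1): after, baker, close, cloth, did, door, forget, good, her, need, new, of, often, park, rain, rope, start, than, water, why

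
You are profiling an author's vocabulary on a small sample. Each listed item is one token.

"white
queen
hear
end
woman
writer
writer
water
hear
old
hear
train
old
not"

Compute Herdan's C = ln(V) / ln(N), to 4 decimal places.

N = 14, V = 10.
ln(V) = 2.302585, ln(N) = 2.639057
C = 2.302585 / 2.639057 = 0.8725

0.8725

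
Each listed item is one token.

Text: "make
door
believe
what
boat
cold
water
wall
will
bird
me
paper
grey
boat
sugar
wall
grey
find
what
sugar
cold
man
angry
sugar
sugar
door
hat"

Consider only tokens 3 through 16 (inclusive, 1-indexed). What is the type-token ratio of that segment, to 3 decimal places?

0.857

Segment tokens 3–16: believe, what, boat, cold, water, wall, will, bird, me, paper, grey, boat, sugar, wall
Segment N = 14, segment V = 12.
TTR = 12 / 14 = 0.857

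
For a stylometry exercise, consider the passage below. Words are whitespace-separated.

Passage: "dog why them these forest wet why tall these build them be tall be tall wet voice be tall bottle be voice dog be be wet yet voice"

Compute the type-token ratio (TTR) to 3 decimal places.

0.429

N = 28 tokens, V = 12 types.
TTR = V / N = 12 / 28 = 0.429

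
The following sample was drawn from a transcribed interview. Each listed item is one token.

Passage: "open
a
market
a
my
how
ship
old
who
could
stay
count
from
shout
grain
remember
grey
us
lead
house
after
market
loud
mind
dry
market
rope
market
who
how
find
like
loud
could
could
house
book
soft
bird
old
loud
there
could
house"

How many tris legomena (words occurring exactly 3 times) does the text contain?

Frequencies: market:4, could:4, house:3, loud:3, a:2, how:2, old:2, who:2, open:1, my:1, ship:1, stay:1, count:1, from:1, shout:1, grain:1, remember:1, grey:1, us:1, lead:1, … (10 more, each freq 1)
Words with frequency 3: house, loud

2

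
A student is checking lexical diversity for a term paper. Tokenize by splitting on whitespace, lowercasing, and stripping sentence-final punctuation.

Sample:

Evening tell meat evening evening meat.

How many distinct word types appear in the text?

3

Distinct types: {evening, meat, tell}
V = 3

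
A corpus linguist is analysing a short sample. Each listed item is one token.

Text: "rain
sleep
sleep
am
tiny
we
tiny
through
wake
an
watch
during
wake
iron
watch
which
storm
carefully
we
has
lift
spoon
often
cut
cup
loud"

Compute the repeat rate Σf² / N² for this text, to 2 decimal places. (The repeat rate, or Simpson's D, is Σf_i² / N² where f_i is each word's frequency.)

0.05

Frequencies: sleep:2, tiny:2, we:2, wake:2, watch:2, rain:1, am:1, through:1, an:1, during:1, iron:1, which:1, storm:1, carefully:1, has:1, lift:1, spoon:1, often:1, cut:1, cup:1, … (1 more, each freq 1)
Σf² = 36; N² = 676
Repeat rate = 36 / 676 = 0.05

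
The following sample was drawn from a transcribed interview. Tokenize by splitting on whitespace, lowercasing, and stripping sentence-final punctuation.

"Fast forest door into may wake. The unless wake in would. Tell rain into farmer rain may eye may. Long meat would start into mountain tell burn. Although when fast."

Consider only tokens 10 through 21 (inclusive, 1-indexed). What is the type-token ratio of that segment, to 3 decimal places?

0.833

Segment tokens 10–21: in, would, tell, rain, into, farmer, rain, may, eye, may, long, meat
Segment N = 12, segment V = 10.
TTR = 10 / 12 = 0.833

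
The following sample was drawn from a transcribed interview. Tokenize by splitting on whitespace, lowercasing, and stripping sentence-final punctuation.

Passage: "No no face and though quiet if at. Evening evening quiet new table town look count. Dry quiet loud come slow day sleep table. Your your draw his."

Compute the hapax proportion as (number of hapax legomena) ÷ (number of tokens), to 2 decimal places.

Frequencies: quiet:3, no:2, evening:2, table:2, your:2, face:1, and:1, though:1, if:1, at:1, new:1, town:1, look:1, count:1, dry:1, loud:1, come:1, slow:1, day:1, sleep:1, … (2 more, each freq 1)
Hapax count = 17; token count = 28.
Ratio = 17 / 28 = 0.61

0.61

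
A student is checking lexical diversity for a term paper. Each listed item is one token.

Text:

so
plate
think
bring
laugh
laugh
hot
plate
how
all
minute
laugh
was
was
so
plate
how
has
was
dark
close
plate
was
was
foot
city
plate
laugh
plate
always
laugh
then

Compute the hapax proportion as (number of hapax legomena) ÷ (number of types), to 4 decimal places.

0.7059

Frequencies: plate:6, laugh:5, was:5, so:2, how:2, think:1, bring:1, hot:1, all:1, minute:1, has:1, dark:1, close:1, foot:1, city:1, always:1, then:1
Hapax count = 12; type count = 17.
Ratio = 12 / 17 = 0.7059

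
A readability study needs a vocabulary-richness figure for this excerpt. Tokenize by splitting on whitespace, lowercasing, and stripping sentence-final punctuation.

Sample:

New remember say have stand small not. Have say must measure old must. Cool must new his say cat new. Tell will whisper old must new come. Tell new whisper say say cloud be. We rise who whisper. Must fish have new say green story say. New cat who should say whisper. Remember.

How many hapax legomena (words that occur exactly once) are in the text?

Frequencies: say:8, new:7, must:5, whisper:4, have:3, remember:2, old:2, cat:2, tell:2, who:2, stand:1, small:1, not:1, measure:1, cool:1, his:1, will:1, come:1, cloud:1, be:1, … (6 more, each freq 1)
Hapax (freq=1): be, cloud, come, cool, fish, green, his, measure, not, rise, should, small, stand, story, we, will

16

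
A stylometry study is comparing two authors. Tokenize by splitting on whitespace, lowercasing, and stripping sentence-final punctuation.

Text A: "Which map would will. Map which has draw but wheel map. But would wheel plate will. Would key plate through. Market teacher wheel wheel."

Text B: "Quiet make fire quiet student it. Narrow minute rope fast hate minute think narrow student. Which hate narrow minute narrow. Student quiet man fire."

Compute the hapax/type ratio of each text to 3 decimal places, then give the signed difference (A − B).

-0.076

A: hapax=6, V=13, ratio=0.462
B: hapax=7, V=13, ratio=0.538
Difference = 0.462 − 0.538 = -0.076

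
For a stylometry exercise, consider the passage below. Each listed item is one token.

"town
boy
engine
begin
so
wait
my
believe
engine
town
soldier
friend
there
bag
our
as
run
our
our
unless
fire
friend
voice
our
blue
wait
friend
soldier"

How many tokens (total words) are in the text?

28

Tokens: town, boy, engine, begin, so, wait, my, believe, engine, town, soldier, friend, there, bag, our, as, run, our, our, unless, fire, friend, voice, our, blue, wait, friend, soldier
N = 28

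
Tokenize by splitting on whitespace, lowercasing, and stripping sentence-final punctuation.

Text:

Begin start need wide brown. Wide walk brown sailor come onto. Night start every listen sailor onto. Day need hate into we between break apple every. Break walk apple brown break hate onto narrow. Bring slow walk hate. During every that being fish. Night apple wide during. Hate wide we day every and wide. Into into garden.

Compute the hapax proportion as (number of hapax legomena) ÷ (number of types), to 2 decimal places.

0.43

Frequencies: wide:5, every:4, hate:4, brown:3, walk:3, onto:3, into:3, break:3, apple:3, start:2, need:2, sailor:2, night:2, day:2, we:2, during:2, begin:1, come:1, listen:1, between:1, … (8 more, each freq 1)
Hapax count = 12; type count = 28.
Ratio = 12 / 28 = 0.43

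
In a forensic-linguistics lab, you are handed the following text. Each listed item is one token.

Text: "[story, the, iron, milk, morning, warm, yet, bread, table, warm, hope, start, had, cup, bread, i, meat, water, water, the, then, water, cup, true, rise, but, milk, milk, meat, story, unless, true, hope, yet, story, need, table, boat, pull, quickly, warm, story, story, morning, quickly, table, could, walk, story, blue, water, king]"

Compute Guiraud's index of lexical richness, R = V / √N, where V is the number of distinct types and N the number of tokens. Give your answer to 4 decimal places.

4.0216

N = 52, V = 29.
√N = 7.211103
R = 29 / 7.211103 = 4.0216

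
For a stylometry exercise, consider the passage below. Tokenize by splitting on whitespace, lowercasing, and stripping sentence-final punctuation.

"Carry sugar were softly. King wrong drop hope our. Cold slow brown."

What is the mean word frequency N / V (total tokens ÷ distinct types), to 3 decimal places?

1.000

N = 12 tokens, V = 12 types.
Mean frequency = N / V = 12 / 12 = 1.000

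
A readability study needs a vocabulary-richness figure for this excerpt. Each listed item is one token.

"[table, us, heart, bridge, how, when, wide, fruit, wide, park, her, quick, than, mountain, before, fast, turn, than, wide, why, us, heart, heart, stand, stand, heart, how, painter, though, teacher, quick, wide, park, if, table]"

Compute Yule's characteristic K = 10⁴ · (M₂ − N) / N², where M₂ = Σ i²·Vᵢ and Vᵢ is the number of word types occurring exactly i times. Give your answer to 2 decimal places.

310.20

Frequencies: heart:4, wide:4, table:2, us:2, how:2, park:2, quick:2, than:2, stand:2, bridge:1, when:1, fruit:1, her:1, mountain:1, before:1, fast:1, turn:1, why:1, painter:1, though:1, … (2 more, each freq 1)
N = 35. Frequency spectrum: V_1=13, V_2=7, V_4=2
M₂ = 1²·13 + 2²·7 + 4²·2 = 73
K = 10000 × (73 − 35) / 35² = 310.20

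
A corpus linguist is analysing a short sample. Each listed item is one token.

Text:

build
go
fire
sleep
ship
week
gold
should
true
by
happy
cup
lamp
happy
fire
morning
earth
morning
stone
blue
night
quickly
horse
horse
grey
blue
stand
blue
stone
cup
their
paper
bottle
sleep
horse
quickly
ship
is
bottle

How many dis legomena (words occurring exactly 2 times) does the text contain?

Frequencies: blue:3, horse:3, fire:2, sleep:2, ship:2, happy:2, cup:2, morning:2, stone:2, quickly:2, bottle:2, build:1, go:1, week:1, gold:1, should:1, true:1, by:1, lamp:1, earth:1, … (6 more, each freq 1)
Words with frequency 2: bottle, cup, fire, happy, morning, quickly, ship, sleep, stone

9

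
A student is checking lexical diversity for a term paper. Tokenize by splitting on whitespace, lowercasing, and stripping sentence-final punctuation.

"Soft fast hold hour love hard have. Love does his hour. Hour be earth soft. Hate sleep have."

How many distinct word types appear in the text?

13

Distinct types: {be, does, earth, fast, hard, hate, have, his, hold, hour, love, sleep, soft}
V = 13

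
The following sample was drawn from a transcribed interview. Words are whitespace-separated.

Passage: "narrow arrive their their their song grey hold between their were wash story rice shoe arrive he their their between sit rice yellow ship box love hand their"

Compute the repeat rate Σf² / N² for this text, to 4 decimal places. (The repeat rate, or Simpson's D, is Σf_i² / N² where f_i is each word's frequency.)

0.0969

Frequencies: their:7, arrive:2, between:2, rice:2, narrow:1, song:1, grey:1, hold:1, were:1, wash:1, story:1, shoe:1, he:1, sit:1, yellow:1, ship:1, box:1, love:1, hand:1
Σf² = 76; N² = 784
Repeat rate = 76 / 784 = 0.0969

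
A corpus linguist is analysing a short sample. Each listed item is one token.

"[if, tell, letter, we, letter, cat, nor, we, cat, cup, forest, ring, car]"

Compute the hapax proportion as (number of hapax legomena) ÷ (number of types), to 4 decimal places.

Frequencies: letter:2, we:2, cat:2, if:1, tell:1, nor:1, cup:1, forest:1, ring:1, car:1
Hapax count = 7; type count = 10.
Ratio = 7 / 10 = 0.7000

0.7000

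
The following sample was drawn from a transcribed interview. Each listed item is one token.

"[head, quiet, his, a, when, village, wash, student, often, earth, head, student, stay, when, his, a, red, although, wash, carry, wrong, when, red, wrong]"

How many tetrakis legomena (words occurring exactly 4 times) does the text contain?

Frequencies: when:3, head:2, his:2, a:2, wash:2, student:2, red:2, wrong:2, quiet:1, village:1, often:1, earth:1, stay:1, although:1, carry:1
Words with frequency 4: (none)

0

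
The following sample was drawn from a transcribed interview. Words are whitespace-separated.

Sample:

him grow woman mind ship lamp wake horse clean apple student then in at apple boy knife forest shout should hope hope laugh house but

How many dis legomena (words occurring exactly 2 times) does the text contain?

Frequencies: apple:2, hope:2, him:1, grow:1, woman:1, mind:1, ship:1, lamp:1, wake:1, horse:1, clean:1, student:1, then:1, in:1, at:1, boy:1, knife:1, forest:1, shout:1, should:1, … (3 more, each freq 1)
Words with frequency 2: apple, hope

2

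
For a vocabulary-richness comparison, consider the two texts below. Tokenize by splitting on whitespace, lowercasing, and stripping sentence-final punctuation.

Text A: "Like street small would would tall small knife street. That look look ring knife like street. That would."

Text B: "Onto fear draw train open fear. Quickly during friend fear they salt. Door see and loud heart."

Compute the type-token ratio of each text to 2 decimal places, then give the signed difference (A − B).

-0.38

TTR(A) = 9/18 = 0.50
TTR(B) = 15/17 = 0.88
Difference = 0.50 − 0.88 = -0.38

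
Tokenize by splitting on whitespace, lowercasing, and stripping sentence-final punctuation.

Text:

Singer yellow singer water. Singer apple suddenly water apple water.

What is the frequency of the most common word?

3

Frequencies: singer:3, water:3, apple:2, yellow:1, suddenly:1
Most common: 'singer' with frequency 3.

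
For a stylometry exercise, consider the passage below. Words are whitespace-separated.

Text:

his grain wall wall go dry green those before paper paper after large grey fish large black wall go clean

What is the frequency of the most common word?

Frequencies: wall:3, go:2, paper:2, large:2, his:1, grain:1, dry:1, green:1, those:1, before:1, after:1, grey:1, fish:1, black:1, clean:1
Most common: 'wall' with frequency 3.

3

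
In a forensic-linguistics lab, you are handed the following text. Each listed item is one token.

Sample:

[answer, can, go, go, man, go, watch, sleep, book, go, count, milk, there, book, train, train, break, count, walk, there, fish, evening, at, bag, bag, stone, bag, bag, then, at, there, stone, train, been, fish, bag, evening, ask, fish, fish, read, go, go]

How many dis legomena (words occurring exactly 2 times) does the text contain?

5

Frequencies: go:6, bag:5, fish:4, there:3, train:3, book:2, count:2, evening:2, at:2, stone:2, answer:1, can:1, man:1, watch:1, sleep:1, milk:1, break:1, walk:1, then:1, been:1, … (2 more, each freq 1)
Words with frequency 2: at, book, count, evening, stone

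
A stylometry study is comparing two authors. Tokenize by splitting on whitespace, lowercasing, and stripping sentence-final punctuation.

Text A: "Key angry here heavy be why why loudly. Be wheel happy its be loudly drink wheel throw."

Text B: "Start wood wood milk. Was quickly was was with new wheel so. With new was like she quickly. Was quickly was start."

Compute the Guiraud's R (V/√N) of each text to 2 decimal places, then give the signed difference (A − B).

0.56

A: V=12, N=17, R=2.91
B: V=11, N=22, R=2.35
Difference = 2.91 − 2.35 = 0.56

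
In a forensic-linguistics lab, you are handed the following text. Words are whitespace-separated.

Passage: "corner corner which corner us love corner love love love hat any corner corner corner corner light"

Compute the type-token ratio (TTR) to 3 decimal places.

N = 17 tokens, V = 7 types.
TTR = V / N = 7 / 17 = 0.412

0.412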